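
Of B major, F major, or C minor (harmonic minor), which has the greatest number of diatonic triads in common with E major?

Triads of E major: E (I), F♯m (ii), G♯m (iii), A (IV), B (V), C♯m (vi), D♯dim (vii°).
B major shares 4: E, G♯m, B, C♯m.
F major shares 0: none.
C minor (harmonic minor) shares 0: none.
The most common triads (4) are shared with B major.

B major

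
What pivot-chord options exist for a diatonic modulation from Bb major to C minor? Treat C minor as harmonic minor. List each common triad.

Cm

Triads in Bb major: Bb major (I), C minor (ii), D minor (iii), Eb major (IV), F major (V), G minor (vi), A diminished (vii°).
Triads in C minor (harmonic minor): C minor (i), D diminished (ii°), Eb augmented (III+), F minor (iv), G major (V), Ab major (VI), B diminished (vii°).
Shared triads with their functions: C minor (ii in Bb major, i in C minor).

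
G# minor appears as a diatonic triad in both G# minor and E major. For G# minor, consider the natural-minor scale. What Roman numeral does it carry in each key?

i in G# minor; iii in E major

The scale of G# minor (natural minor) is G# A# B C# D# E F#; G# is degree 1, and the triad built there (G#-B-D#) is minor, so it is i.
The scale of E major is E F# G# A B C# D#; G# is degree 3, and the triad built there (G#-B-D#) is minor, so it is iii.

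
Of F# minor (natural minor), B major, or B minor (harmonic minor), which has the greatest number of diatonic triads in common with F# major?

Triads of F# major: F# (I), G#m (ii), A#m (iii), B (IV), C# (V), D#m (vi), E#dim (vii°).
F# minor (natural minor) shares 0: none.
B major shares 4: F#, G#m, B, D#m.
B minor (harmonic minor) shares 1: F#.
The most common triads (4) are shared with B major.

B major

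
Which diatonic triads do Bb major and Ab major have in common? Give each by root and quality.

Cm, Eb

Triads in Bb major: Bb major (I), C minor (ii), D minor (iii), Eb major (IV), F major (V), G minor (vi), A diminished (vii°).
Triads in Ab major: Ab major (I), Bb minor (ii), C minor (iii), Db major (IV), Eb major (V), F minor (vi), G diminished (vii°).
Shared triads with their functions: C minor (ii in Bb major, iii in Ab major); Eb major (IV in Bb major, V in Ab major).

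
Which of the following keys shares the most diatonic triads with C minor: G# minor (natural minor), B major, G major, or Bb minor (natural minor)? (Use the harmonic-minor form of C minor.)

Triads of C minor (harmonic minor): C minor (i), D diminished (ii°), Eb augmented (III+), F minor (iv), G major (V), Ab major (VI), B diminished (vii°).
G# minor (natural minor) shares 0: none.
B major shares 0: none.
G major shares 1: G.
Bb minor (natural minor) shares 2: Fm, Ab.
The most common triads (2) are shared with Bb minor.

Bb minor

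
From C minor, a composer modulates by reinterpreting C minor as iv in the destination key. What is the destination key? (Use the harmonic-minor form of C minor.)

G minor

The numeral iv denotes a minor triad on scale degree 4. With C on degree 4, the tonic of the new key is G.
Degree 4 carries a minor triad in minor keys, so the destination is G minor.
Check: the diatonic triads of G minor (natural minor) are Gm (i), Adim (ii°), Bb (III), Cm (iv), Dm (v), Eb (VI), F (VII) — C minor is indeed iv.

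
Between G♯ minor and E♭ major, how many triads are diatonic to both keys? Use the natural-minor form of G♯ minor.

Diatonic triads of G♯ minor (natural minor): G♯m (i), A♯dim (ii°), B (III), C♯m (iv), D♯m (v), E (VI), F♯ (VII).
Diatonic triads of E♭ major: E♭ (I), Fm (ii), Gm (iii), A♭ (IV), B♭ (V), Cm (vi), Ddim (vii°).
No triad has the same root and quality in both keys.

0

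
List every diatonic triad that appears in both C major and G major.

C, Em, G, Am

Triads in C major: C (I), Dm (ii), Em (iii), F (IV), G (V), Am (vi), Bdim (vii°).
Triads in G major: G (I), Am (ii), Bm (iii), C (IV), D (V), Em (vi), F#dim (vii°).
Shared triads with their functions: C (I in C major, IV in G major); Em (iii in C major, vi in G major); G (V in C major, I in G major); Am (vi in C major, ii in G major).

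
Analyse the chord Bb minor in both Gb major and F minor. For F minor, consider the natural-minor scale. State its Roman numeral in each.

iii in Gb major; iv in F minor

The scale of Gb major is Gb Ab Bb Cb Db Eb F; Bb is degree 3, and the triad built there (Bb-Db-F) is minor, so it is iii.
The scale of F minor (natural minor) is F G Ab Bb C Db Eb; Bb is degree 4, and the triad built there (Bb-Db-F) is minor, so it is iv.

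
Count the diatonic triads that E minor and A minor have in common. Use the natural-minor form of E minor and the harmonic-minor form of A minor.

1

Diatonic triads of E minor (natural minor): Em (i), F#dim (ii°), G (III), Am (iv), Bm (v), C (VI), D (VII).
Diatonic triads of A minor (harmonic minor): Am (i), Bdim (ii°), Caug (III+), Dm (iv), E (V), F (VI), G#dim (vii°).
Matching root and quality in both lists: Am.
That gives 1 common triad.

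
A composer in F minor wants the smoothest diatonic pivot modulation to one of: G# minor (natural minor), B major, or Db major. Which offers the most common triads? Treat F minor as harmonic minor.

Triads of F minor (harmonic minor): Fm (i), Gdim (ii°), Abaug (III+), Bbm (iv), C (V), Db (VI), Edim (vii°).
G# minor (natural minor) shares 0: none.
B major shares 0: none.
Db major shares 3: Fm, Bbm, Db.
The most common triads (3) are shared with Db major.

Db major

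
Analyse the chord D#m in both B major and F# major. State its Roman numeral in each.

iii in B major; vi in F# major

The scale of B major is B C# D# E F# G# A#; D# is degree 3, and the triad built there (D#-F#-A#) is minor, so it is iii.
The scale of F# major is F# G# A# B C# D# E#; D# is degree 6, and the triad built there (D#-F#-A#) is minor, so it is vi.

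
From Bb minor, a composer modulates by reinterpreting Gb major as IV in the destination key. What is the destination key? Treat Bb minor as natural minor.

Db major

The numeral IV denotes a major triad on scale degree 4. With Gb on degree 4, the tonic of the new key is Db.
Degree 4 carries a major triad in major keys, so the destination is Db major.
Check: the diatonic triads of Db major are Db (I), Ebm (ii), Fm (iii), Gb (IV), Ab (V), Bbm (vi), Cdim (vii°) — Gb major is indeed IV.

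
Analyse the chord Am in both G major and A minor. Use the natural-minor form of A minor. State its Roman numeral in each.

The scale of G major is G A B C D E F#; A is degree 2, and the triad built there (A-C-E) is minor, so it is ii.
The scale of A minor (natural minor) is A B C D E F G; A is degree 1, and the triad built there (A-C-E) is minor, so it is i.

ii in G major; i in A minor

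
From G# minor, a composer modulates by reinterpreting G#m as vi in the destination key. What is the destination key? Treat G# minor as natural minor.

B major

The numeral vi denotes a minor triad on scale degree 6. With G# on degree 6, the tonic of the new key is B.
Degree 6 carries a minor triad in major keys, so the destination is B major.
Check: the diatonic triads of B major are B (I), C#m (ii), D#m (iii), E (IV), F# (V), G#m (vi), A#dim (vii°) — G#m is indeed vi.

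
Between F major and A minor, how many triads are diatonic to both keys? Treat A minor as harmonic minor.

Diatonic triads of F major: F (I), Gm (ii), Am (iii), Bb (IV), C (V), Dm (vi), Edim (vii°).
Diatonic triads of A minor (harmonic minor): Am (i), Bdim (ii°), Caug (III+), Dm (iv), E (V), F (VI), G#dim (vii°).
Matching root and quality in both lists: F, Am, Dm.
That gives 3 common triads.

3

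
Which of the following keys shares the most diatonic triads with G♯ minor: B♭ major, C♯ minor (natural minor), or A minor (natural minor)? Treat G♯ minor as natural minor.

Triads of G♯ minor (natural minor): G♯m (i), A♯dim (ii°), B (III), C♯m (iv), D♯m (v), E (VI), F♯ (VII).
B♭ major shares 0: none.
C♯ minor (natural minor) shares 4: G♯m, B, C♯m, E.
A minor (natural minor) shares 0: none.
The most common triads (4) are shared with C♯ minor.

C♯ minor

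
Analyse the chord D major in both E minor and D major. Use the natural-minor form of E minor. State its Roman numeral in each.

The scale of E minor (natural minor) is E F# G A B C D; D is degree 7, and the triad built there (D-F#-A) is major, so it is VII.
The scale of D major is D E F# G A B C#; D is degree 1, and the triad built there (D-F#-A) is major, so it is I.

VII in E minor; I in D major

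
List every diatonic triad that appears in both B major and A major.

C#m, E

Triads in B major: B (I), C#m (ii), D#m (iii), E (IV), F# (V), G#m (vi), A#dim (vii°).
Triads in A major: A (I), Bm (ii), C#m (iii), D (IV), E (V), F#m (vi), G#dim (vii°).
Shared triads with their functions: C#m (ii in B major, iii in A major); E (IV in B major, V in A major).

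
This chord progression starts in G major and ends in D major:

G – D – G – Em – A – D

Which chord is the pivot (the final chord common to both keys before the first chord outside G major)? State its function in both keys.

Em — vi in G major, ii in D major

Chords diatonic to G major: G, Am, Bm, C, D, Em, F#dim.
Reading the progression, the first chord not in that set is A, so the modulation leaves G major there.
The chord immediately before A is Em, which is diatonic to both keys: vi in G major and ii in D major.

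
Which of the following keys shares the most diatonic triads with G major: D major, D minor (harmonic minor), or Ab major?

D major

Triads of G major: G major (I), A minor (ii), B minor (iii), C major (IV), D major (V), E minor (vi), F# diminished (vii°).
D major shares 4: G, Bm, D, Em.
D minor (harmonic minor) shares 0: none.
Ab major shares 0: none.
The most common triads (4) are shared with D major.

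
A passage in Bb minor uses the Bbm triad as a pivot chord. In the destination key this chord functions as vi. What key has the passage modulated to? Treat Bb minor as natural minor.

Db major

The numeral vi denotes a minor triad on scale degree 6. With Bb on degree 6, the tonic of the new key is Db.
Degree 6 carries a minor triad in major keys, so the destination is Db major.
Check: the diatonic triads of Db major are Db (I), Ebm (ii), Fm (iii), Gb (IV), Ab (V), Bbm (vi), Cdim (vii°) — Bbm is indeed vi.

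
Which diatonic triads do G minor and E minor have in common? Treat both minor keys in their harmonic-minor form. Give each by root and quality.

Triads in G minor (harmonic minor): G minor (i), A diminished (ii°), B♭ augmented (III+), C minor (iv), D major (V), E♭ major (VI), F♯ diminished (vii°).
Triads in E minor (harmonic minor): E minor (i), F♯ diminished (ii°), G augmented (III+), A minor (iv), B major (V), C major (VI), D♯ diminished (vii°).
Shared triads with their functions: F♯ diminished (vii° in G minor, ii° in E minor).

F♯dim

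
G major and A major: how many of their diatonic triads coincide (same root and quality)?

2

Diatonic triads of G major: G major (I), A minor (ii), B minor (iii), C major (IV), D major (V), E minor (vi), F# diminished (vii°).
Diatonic triads of A major: A major (I), B minor (ii), C# minor (iii), D major (IV), E major (V), F# minor (vi), G# diminished (vii°).
Matching root and quality in both lists: B minor, D major.
That gives 2 common triads.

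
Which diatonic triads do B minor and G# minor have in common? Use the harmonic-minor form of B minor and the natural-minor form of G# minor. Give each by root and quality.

Triads in B minor (harmonic minor): Bm (i), C#dim (ii°), Daug (III+), Em (iv), F# (V), G (VI), A#dim (vii°).
Triads in G# minor (natural minor): G#m (i), A#dim (ii°), B (III), C#m (iv), D#m (v), E (VI), F# (VII).
Shared triads with their functions: F# (V in B minor, VII in G# minor); A#dim (vii° in B minor, ii° in G# minor).

F#, A#dim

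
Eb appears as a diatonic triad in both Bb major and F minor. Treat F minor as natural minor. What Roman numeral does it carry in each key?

IV in Bb major; VII in F minor

The scale of Bb major is Bb C D Eb F G A; Eb is degree 4, and the triad built there (Eb-G-Bb) is major, so it is IV.
The scale of F minor (natural minor) is F G Ab Bb C Db Eb; Eb is degree 7, and the triad built there (Eb-G-Bb) is major, so it is VII.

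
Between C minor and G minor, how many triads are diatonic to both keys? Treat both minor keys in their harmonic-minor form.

1

Diatonic triads of C minor (harmonic minor): Cm (i), Ddim (ii°), Ebaug (III+), Fm (iv), G (V), Ab (VI), Bdim (vii°).
Diatonic triads of G minor (harmonic minor): Gm (i), Adim (ii°), Bbaug (III+), Cm (iv), D (V), Eb (VI), F#dim (vii°).
Matching root and quality in both lists: Cm.
That gives 1 common triad.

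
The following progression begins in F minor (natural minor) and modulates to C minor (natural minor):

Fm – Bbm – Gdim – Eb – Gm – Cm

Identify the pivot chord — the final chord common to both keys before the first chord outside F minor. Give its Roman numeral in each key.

Eb — VII in F minor, III in C minor

Chords diatonic to F minor: Fm, Gdim, Ab, Bbm, Cm, Db, Eb.
Reading the progression, the first chord not in that set is Gm, so the modulation leaves F minor there.
The chord immediately before Gm is Eb, which is diatonic to both keys: VII in F minor and III in C minor.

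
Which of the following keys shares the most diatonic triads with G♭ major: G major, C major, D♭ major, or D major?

D♭ major

Triads of G♭ major: G♭ (I), A♭m (ii), B♭m (iii), C♭ (IV), D♭ (V), E♭m (vi), Fdim (vii°).
G major shares 0: none.
C major shares 0: none.
D♭ major shares 4: G♭, B♭m, D♭, E♭m.
D major shares 0: none.
The most common triads (4) are shared with D♭ major.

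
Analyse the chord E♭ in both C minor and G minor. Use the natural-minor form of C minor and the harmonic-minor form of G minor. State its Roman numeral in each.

The scale of C minor (natural minor) is C D E♭ F G A♭ B♭; E♭ is degree 3, and the triad built there (E♭-G-B♭) is major, so it is III.
The scale of G minor (harmonic minor) is G A B♭ C D E♭ F♯; E♭ is degree 6, and the triad built there (E♭-G-B♭) is major, so it is VI.

III in C minor; VI in G minor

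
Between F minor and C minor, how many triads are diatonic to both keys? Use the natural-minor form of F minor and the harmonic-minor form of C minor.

Diatonic triads of F minor (natural minor): F minor (i), G diminished (ii°), A♭ major (III), B♭ minor (iv), C minor (v), D♭ major (VI), E♭ major (VII).
Diatonic triads of C minor (harmonic minor): C minor (i), D diminished (ii°), E♭ augmented (III+), F minor (iv), G major (V), A♭ major (VI), B diminished (vii°).
Matching root and quality in both lists: F minor, A♭ major, C minor.
That gives 3 common triads.

3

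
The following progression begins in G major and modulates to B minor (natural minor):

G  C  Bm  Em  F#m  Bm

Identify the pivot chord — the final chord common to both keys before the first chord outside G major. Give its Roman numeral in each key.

Chords diatonic to G major: G, Am, Bm, C, D, Em, F#dim.
Reading the progression, the first chord not in that set is F#m, so the modulation leaves G major there.
The chord immediately before F#m is Em, which is diatonic to both keys: vi in G major and iv in B minor.

Em — vi in G major, iv in B minor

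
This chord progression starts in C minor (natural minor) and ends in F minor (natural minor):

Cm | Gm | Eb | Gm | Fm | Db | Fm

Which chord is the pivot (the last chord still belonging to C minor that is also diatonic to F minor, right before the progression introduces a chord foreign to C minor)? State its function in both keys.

Chords diatonic to C minor: Cm, Ddim, Eb, Fm, Gm, Ab, Bb.
Reading the progression, the first chord not in that set is Db, so the modulation leaves C minor there.
The chord immediately before Db is Fm, which is diatonic to both keys: iv in C minor and i in F minor.

Fm — iv in C minor, i in F minor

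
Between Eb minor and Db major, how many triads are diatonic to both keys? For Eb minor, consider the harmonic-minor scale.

1

Diatonic triads of Eb minor (harmonic minor): Ebm (i), Fdim (ii°), Gbaug (III+), Abm (iv), Bb (V), Cb (VI), Ddim (vii°).
Diatonic triads of Db major: Db (I), Ebm (ii), Fm (iii), Gb (IV), Ab (V), Bbm (vi), Cdim (vii°).
Matching root and quality in both lists: Ebm.
That gives 1 common triad.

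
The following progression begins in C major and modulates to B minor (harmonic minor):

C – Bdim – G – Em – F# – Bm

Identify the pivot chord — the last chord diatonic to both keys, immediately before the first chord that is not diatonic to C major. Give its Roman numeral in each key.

Em — iii in C major, iv in B minor

Chords diatonic to C major: C, Dm, Em, F, G, Am, Bdim.
Reading the progression, the first chord not in that set is F#, so the modulation leaves C major there.
The chord immediately before F# is Em, which is diatonic to both keys: iii in C major and iv in B minor.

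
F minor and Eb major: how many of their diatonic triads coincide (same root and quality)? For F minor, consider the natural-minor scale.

4

Diatonic triads of F minor (natural minor): F minor (i), G diminished (ii°), Ab major (III), Bb minor (iv), C minor (v), Db major (VI), Eb major (VII).
Diatonic triads of Eb major: Eb major (I), F minor (ii), G minor (iii), Ab major (IV), Bb major (V), C minor (vi), D diminished (vii°).
Matching root and quality in both lists: F minor, Ab major, C minor, Eb major.
That gives 4 common triads.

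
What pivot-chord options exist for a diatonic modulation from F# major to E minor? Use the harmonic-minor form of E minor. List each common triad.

Triads in F# major: F# (I), G#m (ii), A#m (iii), B (IV), C# (V), D#m (vi), E#dim (vii°).
Triads in E minor (harmonic minor): Em (i), F#dim (ii°), Gaug (III+), Am (iv), B (V), C (VI), D#dim (vii°).
Shared triads with their functions: B (IV in F# major, V in E minor).

B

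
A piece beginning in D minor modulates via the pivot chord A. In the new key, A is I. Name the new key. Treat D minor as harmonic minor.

The numeral I denotes a major triad on scale degree 1. With A on degree 1, the tonic of the new key is A.
Degree 1 carries a major triad in major keys, so the destination is A major.
Check: the diatonic triads of A major are A (I), Bm (ii), C#m (iii), D (IV), E (V), F#m (vi), G#dim (vii°) — A is indeed I.

A major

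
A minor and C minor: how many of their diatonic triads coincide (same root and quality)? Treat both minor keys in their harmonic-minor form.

1

Diatonic triads of A minor (harmonic minor): Am (i), Bdim (ii°), Caug (III+), Dm (iv), E (V), F (VI), G#dim (vii°).
Diatonic triads of C minor (harmonic minor): Cm (i), Ddim (ii°), Ebaug (III+), Fm (iv), G (V), Ab (VI), Bdim (vii°).
Matching root and quality in both lists: Bdim.
That gives 1 common triad.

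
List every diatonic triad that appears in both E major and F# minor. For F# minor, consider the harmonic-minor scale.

Triads in E major: E (I), F#m (ii), G#m (iii), A (IV), B (V), C#m (vi), D#dim (vii°).
Triads in F# minor (harmonic minor): F#m (i), G#dim (ii°), Aaug (III+), Bm (iv), C# (V), D (VI), E#dim (vii°).
Shared triads with their functions: F#m (ii in E major, i in F# minor).

F#m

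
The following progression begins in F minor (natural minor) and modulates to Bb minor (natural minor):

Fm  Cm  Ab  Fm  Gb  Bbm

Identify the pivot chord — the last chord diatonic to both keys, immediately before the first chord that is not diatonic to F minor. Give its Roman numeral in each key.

Fm — i in F minor, v in Bb minor

Chords diatonic to F minor: Fm, Gdim, Ab, Bbm, Cm, Db, Eb.
Reading the progression, the first chord not in that set is Gb, so the modulation leaves F minor there.
The chord immediately before Gb is Fm, which is diatonic to both keys: i in F minor and v in Bb minor.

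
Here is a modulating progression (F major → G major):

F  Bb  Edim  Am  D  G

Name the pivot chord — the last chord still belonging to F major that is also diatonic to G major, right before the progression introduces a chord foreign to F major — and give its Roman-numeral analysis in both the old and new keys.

Chords diatonic to F major: F, Gm, Am, Bb, C, Dm, Edim.
Reading the progression, the first chord not in that set is D, so the modulation leaves F major there.
The chord immediately before D is Am, which is diatonic to both keys: iii in F major and ii in G major.

Am — iii in F major, ii in G major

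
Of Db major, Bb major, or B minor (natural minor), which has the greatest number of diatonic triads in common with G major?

Triads of G major: G (I), Am (ii), Bm (iii), C (IV), D (V), Em (vi), F#dim (vii°).
Db major shares 0: none.
Bb major shares 0: none.
B minor (natural minor) shares 4: G, Bm, D, Em.
The most common triads (4) are shared with B minor.

B minor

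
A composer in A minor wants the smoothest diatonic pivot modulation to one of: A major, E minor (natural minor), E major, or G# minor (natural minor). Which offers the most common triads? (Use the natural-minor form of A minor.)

Triads of A minor (natural minor): A minor (i), B diminished (ii°), C major (III), D minor (iv), E minor (v), F major (VI), G major (VII).
A major shares 0: none.
E minor (natural minor) shares 4: Am, C, Em, G.
E major shares 0: none.
G# minor (natural minor) shares 0: none.
The most common triads (4) are shared with E minor.

E minor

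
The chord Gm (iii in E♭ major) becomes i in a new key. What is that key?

G minor

The numeral i denotes a minor triad on scale degree 1. With G on degree 1, the tonic of the new key is G.
Degree 1 carries a minor triad in minor keys, so the destination is G minor.
Check: the diatonic triads of G minor (natural minor) are Gm (i), Adim (ii°), B♭ (III), Cm (iv), Dm (v), E♭ (VI), F (VII) — Gm is indeed i.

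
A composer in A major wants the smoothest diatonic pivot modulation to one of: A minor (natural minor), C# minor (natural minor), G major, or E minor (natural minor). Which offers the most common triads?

C# minor

Triads of A major: A (I), Bm (ii), C#m (iii), D (IV), E (V), F#m (vi), G#dim (vii°).
A minor (natural minor) shares 0: none.
C# minor (natural minor) shares 4: A, C#m, E, F#m.
G major shares 2: Bm, D.
E minor (natural minor) shares 2: Bm, D.
The most common triads (4) are shared with C# minor.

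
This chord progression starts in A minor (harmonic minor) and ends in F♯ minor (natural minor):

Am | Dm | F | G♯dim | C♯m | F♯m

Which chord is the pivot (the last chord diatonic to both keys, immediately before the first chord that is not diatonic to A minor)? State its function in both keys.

Chords diatonic to A minor: Am, Bdim, Caug, Dm, E, F, G♯dim.
Reading the progression, the first chord not in that set is C♯m, so the modulation leaves A minor there.
The chord immediately before C♯m is G♯dim, which is diatonic to both keys: vii° in A minor and ii° in F♯ minor.

G♯dim — vii° in A minor, ii° in F♯ minor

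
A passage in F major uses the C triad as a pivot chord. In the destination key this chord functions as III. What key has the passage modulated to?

A minor

The numeral III denotes a major triad on scale degree 3. With C on degree 3, the tonic of the new key is A.
Degree 3 carries a major triad in natural-minor keys, so the destination is A minor.
Check: the diatonic triads of A minor (natural minor) are Am (i), Bdim (ii°), C (III), Dm (iv), Em (v), F (VI), G (VII) — C is indeed III.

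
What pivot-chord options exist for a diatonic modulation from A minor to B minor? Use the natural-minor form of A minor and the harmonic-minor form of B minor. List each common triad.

Triads in A minor (natural minor): Am (i), Bdim (ii°), C (III), Dm (iv), Em (v), F (VI), G (VII).
Triads in B minor (harmonic minor): Bm (i), C#dim (ii°), Daug (III+), Em (iv), F# (V), G (VI), A#dim (vii°).
Shared triads with their functions: Em (v in A minor, iv in B minor); G (VII in A minor, VI in B minor).

Em, G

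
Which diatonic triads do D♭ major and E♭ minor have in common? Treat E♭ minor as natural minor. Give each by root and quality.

D♭, E♭m, G♭, B♭m

Triads in D♭ major: D♭ (I), E♭m (ii), Fm (iii), G♭ (IV), A♭ (V), B♭m (vi), Cdim (vii°).
Triads in E♭ minor (natural minor): E♭m (i), Fdim (ii°), G♭ (III), A♭m (iv), B♭m (v), C♭ (VI), D♭ (VII).
Shared triads with their functions: D♭ (I in D♭ major, VII in E♭ minor); E♭m (ii in D♭ major, i in E♭ minor); G♭ (IV in D♭ major, III in E♭ minor); B♭m (vi in D♭ major, v in E♭ minor).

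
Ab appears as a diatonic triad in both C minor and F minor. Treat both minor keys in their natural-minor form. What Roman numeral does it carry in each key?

The scale of C minor (natural minor) is C D Eb F G Ab Bb; Ab is degree 6, and the triad built there (Ab-C-Eb) is major, so it is VI.
The scale of F minor (natural minor) is F G Ab Bb C Db Eb; Ab is degree 3, and the triad built there (Ab-C-Eb) is major, so it is III.

VI in C minor; III in F minor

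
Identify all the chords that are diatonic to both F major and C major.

Triads in F major: F (I), Gm (ii), Am (iii), B♭ (IV), C (V), Dm (vi), Edim (vii°).
Triads in C major: C (I), Dm (ii), Em (iii), F (IV), G (V), Am (vi), Bdim (vii°).
Shared triads with their functions: F (I in F major, IV in C major); Am (iii in F major, vi in C major); C (V in F major, I in C major); Dm (vi in F major, ii in C major).

F, Am, C, Dm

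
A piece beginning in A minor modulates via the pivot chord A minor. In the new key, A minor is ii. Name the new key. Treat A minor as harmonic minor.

The numeral ii denotes a minor triad on scale degree 2. With A on degree 2, the tonic of the new key is G.
Degree 2 carries a minor triad in major keys, so the destination is G major.
Check: the diatonic triads of G major are G (I), Am (ii), Bm (iii), C (IV), D (V), Em (vi), F#dim (vii°) — A minor is indeed ii.

G major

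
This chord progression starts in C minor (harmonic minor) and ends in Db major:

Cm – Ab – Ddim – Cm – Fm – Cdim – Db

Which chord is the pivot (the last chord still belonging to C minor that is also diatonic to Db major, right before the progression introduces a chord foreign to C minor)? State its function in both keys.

Chords diatonic to C minor: Cm, Ddim, Ebaug, Fm, G, Ab, Bdim.
Reading the progression, the first chord not in that set is Cdim, so the modulation leaves C minor there.
The chord immediately before Cdim is Fm, which is diatonic to both keys: iv in C minor and iii in Db major.

Fm — iv in C minor, iii in Db major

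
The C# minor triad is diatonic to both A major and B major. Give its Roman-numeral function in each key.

The scale of A major is A B C# D E F# G#; C# is degree 3, and the triad built there (C#-E-G#) is minor, so it is iii.
The scale of B major is B C# D# E F# G# A#; C# is degree 2, and the triad built there (C#-E-G#) is minor, so it is ii.

iii in A major; ii in B major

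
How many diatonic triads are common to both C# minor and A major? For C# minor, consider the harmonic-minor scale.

3

Diatonic triads of C# minor (harmonic minor): C# minor (i), D# diminished (ii°), E augmented (III+), F# minor (iv), G# major (V), A major (VI), B# diminished (vii°).
Diatonic triads of A major: A major (I), B minor (ii), C# minor (iii), D major (IV), E major (V), F# minor (vi), G# diminished (vii°).
Matching root and quality in both lists: C# minor, F# minor, A major.
That gives 3 common triads.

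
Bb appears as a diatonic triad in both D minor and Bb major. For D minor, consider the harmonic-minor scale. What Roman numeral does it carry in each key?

The scale of D minor (harmonic minor) is D E F G A Bb C#; Bb is degree 6, and the triad built there (Bb-D-F) is major, so it is VI.
The scale of Bb major is Bb C D Eb F G A; Bb is degree 1, and the triad built there (Bb-D-F) is major, so it is I.

VI in D minor; I in Bb major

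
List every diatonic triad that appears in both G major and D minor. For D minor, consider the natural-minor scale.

Am, C

Triads in G major: G (I), Am (ii), Bm (iii), C (IV), D (V), Em (vi), F#dim (vii°).
Triads in D minor (natural minor): Dm (i), Edim (ii°), F (III), Gm (iv), Am (v), Bb (VI), C (VII).
Shared triads with their functions: Am (ii in G major, v in D minor); C (IV in G major, VII in D minor).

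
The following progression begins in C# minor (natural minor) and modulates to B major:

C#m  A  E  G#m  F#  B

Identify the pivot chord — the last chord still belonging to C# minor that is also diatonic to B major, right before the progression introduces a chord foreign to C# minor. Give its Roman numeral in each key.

G#m — v in C# minor, vi in B major

Chords diatonic to C# minor: C#m, D#dim, E, F#m, G#m, A, B.
Reading the progression, the first chord not in that set is F#, so the modulation leaves C# minor there.
The chord immediately before F# is G#m, which is diatonic to both keys: v in C# minor and vi in B major.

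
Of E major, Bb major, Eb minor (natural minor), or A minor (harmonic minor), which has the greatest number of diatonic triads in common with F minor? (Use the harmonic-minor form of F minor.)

Triads of F minor (harmonic minor): F minor (i), G diminished (ii°), Ab augmented (III+), Bb minor (iv), C major (V), Db major (VI), E diminished (vii°).
E major shares 0: none.
Bb major shares 0: none.
Eb minor (natural minor) shares 2: Bbm, Db.
A minor (harmonic minor) shares 0: none.
The most common triads (2) are shared with Eb minor.

Eb minor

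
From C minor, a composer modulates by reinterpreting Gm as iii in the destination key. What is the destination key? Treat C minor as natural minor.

The numeral iii denotes a minor triad on scale degree 3. With G on degree 3, the tonic of the new key is Eb.
Degree 3 carries a minor triad in major keys, so the destination is Eb major.
Check: the diatonic triads of Eb major are Eb (I), Fm (ii), Gm (iii), Ab (IV), Bb (V), Cm (vi), Ddim (vii°) — Gm is indeed iii.

Eb major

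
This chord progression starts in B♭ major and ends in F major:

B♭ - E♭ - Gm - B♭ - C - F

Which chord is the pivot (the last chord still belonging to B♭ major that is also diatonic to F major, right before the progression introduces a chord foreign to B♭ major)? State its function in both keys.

B♭ — I in B♭ major, IV in F major

Chords diatonic to B♭ major: B♭, Cm, Dm, E♭, F, Gm, Adim.
Reading the progression, the first chord not in that set is C, so the modulation leaves B♭ major there.
The chord immediately before C is B♭, which is diatonic to both keys: I in B♭ major and IV in F major.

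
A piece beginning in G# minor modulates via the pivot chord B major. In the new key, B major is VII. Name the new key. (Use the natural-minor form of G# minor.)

C# minor

The numeral VII denotes a major triad on scale degree 7. With B on degree 7, the tonic of the new key is C#.
Degree 7 carries a major triad in natural-minor keys, so the destination is C# minor.
Check: the diatonic triads of C# minor (natural minor) are C#m (i), D#dim (ii°), E (III), F#m (iv), G#m (v), A (VI), B (VII) — B major is indeed VII.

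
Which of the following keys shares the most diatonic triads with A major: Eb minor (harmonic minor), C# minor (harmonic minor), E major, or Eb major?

Triads of A major: A major (I), B minor (ii), C# minor (iii), D major (IV), E major (V), F# minor (vi), G# diminished (vii°).
Eb minor (harmonic minor) shares 0: none.
C# minor (harmonic minor) shares 3: A, C#m, F#m.
E major shares 4: A, C#m, E, F#m.
Eb major shares 0: none.
The most common triads (4) are shared with E major.

E major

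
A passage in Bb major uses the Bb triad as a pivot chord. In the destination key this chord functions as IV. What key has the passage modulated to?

The numeral IV denotes a major triad on scale degree 4. With Bb on degree 4, the tonic of the new key is F.
Degree 4 carries a major triad in major keys, so the destination is F major.
Check: the diatonic triads of F major are F (I), Gm (ii), Am (iii), Bb (IV), C (V), Dm (vi), Edim (vii°) — Bb is indeed IV.

F major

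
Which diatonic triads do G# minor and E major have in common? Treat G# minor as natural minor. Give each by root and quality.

Triads in G# minor (natural minor): G#m (i), A#dim (ii°), B (III), C#m (iv), D#m (v), E (VI), F# (VII).
Triads in E major: E (I), F#m (ii), G#m (iii), A (IV), B (V), C#m (vi), D#dim (vii°).
Shared triads with their functions: G#m (i in G# minor, iii in E major); B (III in G# minor, V in E major); C#m (iv in G# minor, vi in E major); E (VI in G# minor, I in E major).

G#m, B, C#m, E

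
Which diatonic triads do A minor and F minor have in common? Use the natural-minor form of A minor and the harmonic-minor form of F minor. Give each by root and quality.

Triads in A minor (natural minor): Am (i), Bdim (ii°), C (III), Dm (iv), Em (v), F (VI), G (VII).
Triads in F minor (harmonic minor): Fm (i), Gdim (ii°), A♭aug (III+), B♭m (iv), C (V), D♭ (VI), Edim (vii°).
Shared triads with their functions: C (III in A minor, V in F minor).

C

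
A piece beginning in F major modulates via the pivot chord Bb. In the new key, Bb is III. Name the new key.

The numeral III denotes a major triad on scale degree 3. With Bb on degree 3, the tonic of the new key is G.
Degree 3 carries a major triad in natural-minor keys, so the destination is G minor.
Check: the diatonic triads of G minor (natural minor) are Gm (i), Adim (ii°), Bb (III), Cm (iv), Dm (v), Eb (VI), F (VII) — Bb is indeed III.

G minor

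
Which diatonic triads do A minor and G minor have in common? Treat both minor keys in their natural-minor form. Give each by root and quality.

Dm, F

Triads in A minor (natural minor): Am (i), Bdim (ii°), C (III), Dm (iv), Em (v), F (VI), G (VII).
Triads in G minor (natural minor): Gm (i), Adim (ii°), Bb (III), Cm (iv), Dm (v), Eb (VI), F (VII).
Shared triads with their functions: Dm (iv in A minor, v in G minor); F (VI in A minor, VII in G minor).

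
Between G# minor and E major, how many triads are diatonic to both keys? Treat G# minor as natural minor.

Diatonic triads of G# minor (natural minor): G# minor (i), A# diminished (ii°), B major (III), C# minor (iv), D# minor (v), E major (VI), F# major (VII).
Diatonic triads of E major: E major (I), F# minor (ii), G# minor (iii), A major (IV), B major (V), C# minor (vi), D# diminished (vii°).
Matching root and quality in both lists: G# minor, B major, C# minor, E major.
That gives 4 common triads.

4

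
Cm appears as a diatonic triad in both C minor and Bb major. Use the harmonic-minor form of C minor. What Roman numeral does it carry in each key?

The scale of C minor (harmonic minor) is C D Eb F G Ab B; C is degree 1, and the triad built there (C-Eb-G) is minor, so it is i.
The scale of Bb major is Bb C D Eb F G A; C is degree 2, and the triad built there (C-Eb-G) is minor, so it is ii.

i in C minor; ii in Bb major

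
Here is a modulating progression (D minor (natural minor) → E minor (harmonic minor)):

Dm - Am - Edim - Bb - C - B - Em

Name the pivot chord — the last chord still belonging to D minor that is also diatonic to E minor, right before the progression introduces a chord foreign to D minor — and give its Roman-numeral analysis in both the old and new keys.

C — VII in D minor, VI in E minor

Chords diatonic to D minor: Dm, Edim, F, Gm, Am, Bb, C.
Reading the progression, the first chord not in that set is B, so the modulation leaves D minor there.
The chord immediately before B is C, which is diatonic to both keys: VII in D minor and VI in E minor.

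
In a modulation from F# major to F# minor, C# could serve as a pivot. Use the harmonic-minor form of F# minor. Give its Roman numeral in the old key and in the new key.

V in F# major; V in F# minor

The scale of F# major is F# G# A# B C# D# E#; C# is degree 5, and the triad built there (C#-E#-G#) is major, so it is V.
The scale of F# minor (harmonic minor) is F# G# A B C# D E#; C# is degree 5, and the triad built there (C#-E#-G#) is major, so it is V.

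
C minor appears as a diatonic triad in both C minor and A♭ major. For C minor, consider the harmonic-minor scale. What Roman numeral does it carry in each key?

The scale of C minor (harmonic minor) is C D E♭ F G A♭ B; C is degree 1, and the triad built there (C-E♭-G) is minor, so it is i.
The scale of A♭ major is A♭ B♭ C D♭ E♭ F G; C is degree 3, and the triad built there (C-E♭-G) is minor, so it is iii.

i in C minor; iii in A♭ major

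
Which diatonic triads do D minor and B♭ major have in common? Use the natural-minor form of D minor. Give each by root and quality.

Triads in D minor (natural minor): Dm (i), Edim (ii°), F (III), Gm (iv), Am (v), B♭ (VI), C (VII).
Triads in B♭ major: B♭ (I), Cm (ii), Dm (iii), E♭ (IV), F (V), Gm (vi), Adim (vii°).
Shared triads with their functions: Dm (i in D minor, iii in B♭ major); F (III in D minor, V in B♭ major); Gm (iv in D minor, vi in B♭ major); B♭ (VI in D minor, I in B♭ major).

Dm, F, Gm, B♭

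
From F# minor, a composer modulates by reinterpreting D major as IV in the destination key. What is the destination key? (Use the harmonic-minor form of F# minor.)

The numeral IV denotes a major triad on scale degree 4. With D on degree 4, the tonic of the new key is A.
Degree 4 carries a major triad in major keys, so the destination is A major.
Check: the diatonic triads of A major are A (I), Bm (ii), C#m (iii), D (IV), E (V), F#m (vi), G#dim (vii°) — D major is indeed IV.

A major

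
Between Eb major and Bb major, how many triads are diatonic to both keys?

4

Diatonic triads of Eb major: Eb major (I), F minor (ii), G minor (iii), Ab major (IV), Bb major (V), C minor (vi), D diminished (vii°).
Diatonic triads of Bb major: Bb major (I), C minor (ii), D minor (iii), Eb major (IV), F major (V), G minor (vi), A diminished (vii°).
Matching root and quality in both lists: Eb major, G minor, Bb major, C minor.
That gives 4 common triads.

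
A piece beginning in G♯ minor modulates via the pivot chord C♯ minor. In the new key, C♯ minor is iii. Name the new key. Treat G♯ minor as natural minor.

The numeral iii denotes a minor triad on scale degree 3. With C♯ on degree 3, the tonic of the new key is A.
Degree 3 carries a minor triad in major keys, so the destination is A major.
Check: the diatonic triads of A major are A (I), Bm (ii), C♯m (iii), D (IV), E (V), F♯m (vi), G♯dim (vii°) — C♯ minor is indeed iii.

A major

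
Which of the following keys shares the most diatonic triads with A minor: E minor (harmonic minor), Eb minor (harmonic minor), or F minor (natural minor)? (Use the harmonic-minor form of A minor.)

E minor

Triads of A minor (harmonic minor): Am (i), Bdim (ii°), Caug (III+), Dm (iv), E (V), F (VI), G#dim (vii°).
E minor (harmonic minor) shares 1: Am.
Eb minor (harmonic minor) shares 0: none.
F minor (natural minor) shares 0: none.
The most common triads (1) are shared with E minor.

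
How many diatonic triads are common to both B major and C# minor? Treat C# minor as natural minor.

Diatonic triads of B major: B (I), C#m (ii), D#m (iii), E (IV), F# (V), G#m (vi), A#dim (vii°).
Diatonic triads of C# minor (natural minor): C#m (i), D#dim (ii°), E (III), F#m (iv), G#m (v), A (VI), B (VII).
Matching root and quality in both lists: B, C#m, E, G#m.
That gives 4 common triads.

4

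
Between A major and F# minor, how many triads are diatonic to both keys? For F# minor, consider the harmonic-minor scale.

4

Diatonic triads of A major: A major (I), B minor (ii), C# minor (iii), D major (IV), E major (V), F# minor (vi), G# diminished (vii°).
Diatonic triads of F# minor (harmonic minor): F# minor (i), G# diminished (ii°), A augmented (III+), B minor (iv), C# major (V), D major (VI), E# diminished (vii°).
Matching root and quality in both lists: B minor, D major, F# minor, G# diminished.
That gives 4 common triads.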